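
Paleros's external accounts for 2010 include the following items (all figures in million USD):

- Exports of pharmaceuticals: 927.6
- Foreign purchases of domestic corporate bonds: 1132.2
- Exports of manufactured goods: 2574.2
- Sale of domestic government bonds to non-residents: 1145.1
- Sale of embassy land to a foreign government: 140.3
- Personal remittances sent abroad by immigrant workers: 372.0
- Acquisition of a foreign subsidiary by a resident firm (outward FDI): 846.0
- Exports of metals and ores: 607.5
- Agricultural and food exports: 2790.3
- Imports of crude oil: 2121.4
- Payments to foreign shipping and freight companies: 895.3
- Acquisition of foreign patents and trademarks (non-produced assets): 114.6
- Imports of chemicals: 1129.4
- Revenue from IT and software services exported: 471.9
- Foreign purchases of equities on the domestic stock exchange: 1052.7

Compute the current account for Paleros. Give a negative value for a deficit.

2853.4

Goods: 927.6 + 2790.3 - 2121.4 + 2574.2 + 607.5 - 1129.4 = 3648.8
Services: 471.9 - 895.3 = -423.4
Secondary income: -372.0
Current account = 3648.8 + (-423.4) + (-372.0) = 2853.4
(Excluded from the current account — financial account: foreign purchases of domestic corporate bonds 1132.2, sale of domestic government bonds to non-residents 1145.1, acquisition of a foreign subsidiary by a resident firm (outward FDI) 846.0, foreign purchases of equities on the domestic stock exchange 1052.7; capital account: sale of embassy land to a foreign government 140.3, acquisition of foreign patents and trademarks (non-produced assets) 114.6.)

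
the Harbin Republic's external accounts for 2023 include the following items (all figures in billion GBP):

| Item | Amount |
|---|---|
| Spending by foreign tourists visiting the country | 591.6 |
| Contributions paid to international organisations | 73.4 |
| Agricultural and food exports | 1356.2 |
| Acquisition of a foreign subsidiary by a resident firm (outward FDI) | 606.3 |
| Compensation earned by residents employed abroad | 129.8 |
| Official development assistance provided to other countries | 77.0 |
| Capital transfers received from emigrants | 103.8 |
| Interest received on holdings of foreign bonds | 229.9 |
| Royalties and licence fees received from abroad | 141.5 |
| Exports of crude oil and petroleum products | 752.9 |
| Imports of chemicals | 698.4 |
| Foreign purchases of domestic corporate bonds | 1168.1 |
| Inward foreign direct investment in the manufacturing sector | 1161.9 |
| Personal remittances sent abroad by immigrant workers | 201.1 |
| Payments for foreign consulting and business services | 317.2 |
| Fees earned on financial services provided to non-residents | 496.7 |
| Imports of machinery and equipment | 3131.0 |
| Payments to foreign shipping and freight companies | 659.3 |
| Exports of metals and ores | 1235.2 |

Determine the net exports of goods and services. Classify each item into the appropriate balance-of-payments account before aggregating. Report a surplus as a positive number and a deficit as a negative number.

Goods: -698.4 + 752.9 - 3131.0 + 1235.2 + 1356.2 = -485.1
Services: -659.3 + 141.5 + 496.7 + 591.6 - 317.2 = 253.3
Trade balance = -485.1 + 253.3 = -231.8
(Excluded from the trade balance — secondary income: contributions paid to international organisations 73.4, official development assistance provided to other countries 77.0, personal remittances sent abroad by immigrant workers 201.1; financial account: acquisition of a foreign subsidiary by a resident firm (outward FDI) 606.3, foreign purchases of domestic corporate bonds 1168.1, inward foreign direct investment in the manufacturing sector 1161.9; primary income: compensation earned by residents employed abroad 129.8, interest received on holdings of foreign bonds 229.9; capital account: capital transfers received from emigrants 103.8.)

-231.8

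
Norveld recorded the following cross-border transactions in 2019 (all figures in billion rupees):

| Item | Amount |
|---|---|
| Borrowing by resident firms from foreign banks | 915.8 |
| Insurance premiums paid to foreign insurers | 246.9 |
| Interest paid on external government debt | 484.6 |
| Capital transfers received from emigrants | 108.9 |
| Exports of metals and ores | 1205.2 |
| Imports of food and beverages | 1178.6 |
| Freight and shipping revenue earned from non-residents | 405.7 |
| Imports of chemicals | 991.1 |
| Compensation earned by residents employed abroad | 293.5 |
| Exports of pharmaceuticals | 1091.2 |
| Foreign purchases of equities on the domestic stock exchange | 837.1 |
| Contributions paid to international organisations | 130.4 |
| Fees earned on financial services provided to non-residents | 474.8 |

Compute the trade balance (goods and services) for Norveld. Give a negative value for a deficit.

Goods: -991.1 - 1178.6 + 1205.2 + 1091.2 = 126.7
Services: 405.7 - 246.9 + 474.8 = 633.6
Trade balance = 126.7 + 633.6 = 760.3
(Excluded from the trade balance — financial account: borrowing by resident firms from foreign banks 915.8, foreign purchases of equities on the domestic stock exchange 837.1; primary income: interest paid on external government debt 484.6, compensation earned by residents employed abroad 293.5; capital account: capital transfers received from emigrants 108.9; secondary income: contributions paid to international organisations 130.4.)

760.3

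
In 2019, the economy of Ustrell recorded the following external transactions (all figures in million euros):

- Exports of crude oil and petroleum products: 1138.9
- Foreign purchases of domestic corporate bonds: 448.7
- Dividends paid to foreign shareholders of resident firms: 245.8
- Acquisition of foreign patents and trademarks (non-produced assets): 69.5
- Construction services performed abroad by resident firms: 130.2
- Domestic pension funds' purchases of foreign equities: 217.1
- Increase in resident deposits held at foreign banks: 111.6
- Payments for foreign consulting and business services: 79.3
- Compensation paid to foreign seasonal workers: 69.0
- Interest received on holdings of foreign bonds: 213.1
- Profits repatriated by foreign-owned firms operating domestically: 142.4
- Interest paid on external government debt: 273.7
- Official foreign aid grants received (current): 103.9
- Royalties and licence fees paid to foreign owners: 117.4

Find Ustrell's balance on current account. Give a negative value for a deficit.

658.5

Goods: 1138.9
Services: -79.3 + 130.2 - 117.4 = -66.5
Primary income: -245.8 - 142.4 - 273.7 + 213.1 - 69.0 = -517.8
Secondary income: 103.9
Current account = 1138.9 + (-66.5) + (-517.8) + 103.9 = 658.5
(Excluded from the current account — financial account: foreign purchases of domestic corporate bonds 448.7, domestic pension funds' purchases of foreign equities 217.1, increase in resident deposits held at foreign banks 111.6; capital account: acquisition of foreign patents and trademarks (non-produced assets) 69.5.)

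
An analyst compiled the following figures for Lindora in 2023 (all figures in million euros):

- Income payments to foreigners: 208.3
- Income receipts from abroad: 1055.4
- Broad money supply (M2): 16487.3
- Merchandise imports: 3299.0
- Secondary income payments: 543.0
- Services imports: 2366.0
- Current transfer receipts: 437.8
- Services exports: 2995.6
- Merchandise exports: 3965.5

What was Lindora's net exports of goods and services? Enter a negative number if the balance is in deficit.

Goods balance = 3965.5 - 3299.0 = 666.5
Services balance = 2995.6 - 2366.0 = 629.6
Trade balance (goods + services) = 666.5 + 629.6 = 1296.1

1296.1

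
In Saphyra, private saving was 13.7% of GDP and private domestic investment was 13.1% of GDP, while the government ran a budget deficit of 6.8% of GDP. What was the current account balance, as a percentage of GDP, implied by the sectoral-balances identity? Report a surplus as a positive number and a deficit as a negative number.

-6.2

By the sectoral-balances identity, CA = (S_private - I) + (T - G).
Private balance = 13.7 - 13.1 = 0.6
Government balance (T - G) = -6.8
CA = 0.6 + (-6.8) = -6.2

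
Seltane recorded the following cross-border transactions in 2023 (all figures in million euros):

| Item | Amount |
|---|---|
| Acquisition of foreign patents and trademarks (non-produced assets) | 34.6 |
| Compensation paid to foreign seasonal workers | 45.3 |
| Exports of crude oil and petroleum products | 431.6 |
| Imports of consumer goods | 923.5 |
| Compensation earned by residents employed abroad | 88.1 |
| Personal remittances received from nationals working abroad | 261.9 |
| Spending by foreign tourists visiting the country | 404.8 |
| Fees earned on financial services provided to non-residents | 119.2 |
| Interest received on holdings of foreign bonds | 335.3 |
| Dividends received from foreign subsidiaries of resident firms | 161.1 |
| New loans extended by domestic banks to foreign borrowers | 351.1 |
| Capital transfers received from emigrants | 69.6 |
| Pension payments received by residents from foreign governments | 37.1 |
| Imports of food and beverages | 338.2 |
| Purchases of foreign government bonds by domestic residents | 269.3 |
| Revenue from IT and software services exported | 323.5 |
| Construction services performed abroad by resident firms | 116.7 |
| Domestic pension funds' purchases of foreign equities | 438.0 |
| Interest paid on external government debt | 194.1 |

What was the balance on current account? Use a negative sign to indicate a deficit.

778.2

Goods: -338.2 - 923.5 + 431.6 = -830.1
Services: 119.2 + 404.8 + 116.7 + 323.5 = 964.2
Primary income: 335.3 + 161.1 + 88.1 - 194.1 - 45.3 = 345.1
Secondary income: 261.9 + 37.1 = 299.0
Current account = (-830.1) + 964.2 + 345.1 + 299.0 = 778.2
(Excluded from the current account — capital account: acquisition of foreign patents and trademarks (non-produced assets) 34.6, capital transfers received from emigrants 69.6; financial account: new loans extended by domestic banks to foreign borrowers 351.1, purchases of foreign government bonds by domestic residents 269.3, domestic pension funds' purchases of foreign equities 438.0.)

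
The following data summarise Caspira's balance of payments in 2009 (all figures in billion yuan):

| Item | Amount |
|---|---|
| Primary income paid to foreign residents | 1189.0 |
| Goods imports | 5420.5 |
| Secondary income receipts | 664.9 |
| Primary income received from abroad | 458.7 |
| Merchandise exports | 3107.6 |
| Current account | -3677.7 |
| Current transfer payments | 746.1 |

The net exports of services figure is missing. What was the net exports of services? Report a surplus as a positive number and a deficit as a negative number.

Current account = goods balance + services balance + net primary income + net secondary income
Sum of the known components = -3124.4
Net exports of services = CA - (known components) = -3677.7 - (-3124.4) = -553.3

-553.3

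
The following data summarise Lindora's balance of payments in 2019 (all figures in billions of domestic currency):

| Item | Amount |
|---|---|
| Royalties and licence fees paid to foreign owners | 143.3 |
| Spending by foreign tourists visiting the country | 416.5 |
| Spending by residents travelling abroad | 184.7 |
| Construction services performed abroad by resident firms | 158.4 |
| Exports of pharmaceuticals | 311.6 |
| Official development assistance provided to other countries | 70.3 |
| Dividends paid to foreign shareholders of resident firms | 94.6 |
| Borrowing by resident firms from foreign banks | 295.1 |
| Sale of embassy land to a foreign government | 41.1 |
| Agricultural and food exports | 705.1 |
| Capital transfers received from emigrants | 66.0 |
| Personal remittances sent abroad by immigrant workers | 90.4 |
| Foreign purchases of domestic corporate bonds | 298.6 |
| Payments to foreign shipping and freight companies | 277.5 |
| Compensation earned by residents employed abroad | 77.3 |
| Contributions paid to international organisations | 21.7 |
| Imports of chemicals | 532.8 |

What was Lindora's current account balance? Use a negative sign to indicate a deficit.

253.6

Goods: 705.1 + 311.6 - 532.8 = 483.9
Services: 158.4 + 416.5 - 184.7 - 143.3 - 277.5 = -30.6
Primary income: -94.6 + 77.3 = -17.3
Secondary income: -70.3 - 90.4 - 21.7 = -182.4
Current account = 483.9 + (-30.6) + (-17.3) + (-182.4) = 253.6
(Excluded from the current account — financial account: borrowing by resident firms from foreign banks 295.1, foreign purchases of domestic corporate bonds 298.6; capital account: sale of embassy land to a foreign government 41.1, capital transfers received from emigrants 66.0.)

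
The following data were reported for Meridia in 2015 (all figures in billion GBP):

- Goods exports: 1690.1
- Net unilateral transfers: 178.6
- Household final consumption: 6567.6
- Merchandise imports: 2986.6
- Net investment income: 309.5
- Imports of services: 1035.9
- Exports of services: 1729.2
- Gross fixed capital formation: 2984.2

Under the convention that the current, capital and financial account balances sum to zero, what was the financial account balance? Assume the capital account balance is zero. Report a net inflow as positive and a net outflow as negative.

Goods balance = 1690.1 - 2986.6 = -1296.5
Services balance = 1729.2 - 1035.9 = 693.3
Trade balance (goods + services) = -1296.5 + 693.3 = -603.2
Net primary income = 309.5
Net secondary income = 178.6
Current account = -603.2 + 309.5 + 178.6 = -115.1
Financial account = -(-115.1) = 115.1

115.1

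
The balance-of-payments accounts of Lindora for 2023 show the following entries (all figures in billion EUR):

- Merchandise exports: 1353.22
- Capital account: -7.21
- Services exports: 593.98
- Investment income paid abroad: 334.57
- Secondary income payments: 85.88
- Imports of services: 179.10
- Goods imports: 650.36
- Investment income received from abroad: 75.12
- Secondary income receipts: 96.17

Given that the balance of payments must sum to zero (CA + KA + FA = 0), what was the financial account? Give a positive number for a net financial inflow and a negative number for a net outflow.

-861.37

Goods balance = 1353.22 - 650.36 = 702.86
Services balance = 593.98 - 179.10 = 414.88
Trade balance (goods + services) = 702.86 + 414.88 = 1117.74
Net primary income = 75.12 - 334.57 = -259.45
Net secondary income = 96.17 - 85.88 = 10.29
Current account = 1117.74 + (-259.45) + 10.29 = 868.58
Financial account = -(868.58 + (-7.21)) = -861.37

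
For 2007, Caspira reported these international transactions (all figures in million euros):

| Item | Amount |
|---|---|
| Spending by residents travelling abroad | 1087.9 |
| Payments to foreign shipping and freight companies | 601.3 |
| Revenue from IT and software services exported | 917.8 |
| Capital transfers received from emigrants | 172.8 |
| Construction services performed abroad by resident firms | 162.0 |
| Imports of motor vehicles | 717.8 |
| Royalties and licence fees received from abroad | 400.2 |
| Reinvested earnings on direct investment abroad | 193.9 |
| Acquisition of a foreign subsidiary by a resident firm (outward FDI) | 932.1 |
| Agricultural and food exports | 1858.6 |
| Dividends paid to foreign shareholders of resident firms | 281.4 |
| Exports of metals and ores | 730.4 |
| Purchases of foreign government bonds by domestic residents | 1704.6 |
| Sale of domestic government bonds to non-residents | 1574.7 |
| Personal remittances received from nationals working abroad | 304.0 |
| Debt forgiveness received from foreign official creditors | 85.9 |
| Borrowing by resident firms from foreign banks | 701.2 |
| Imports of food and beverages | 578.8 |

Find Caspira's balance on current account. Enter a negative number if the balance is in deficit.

Goods: -578.8 - 717.8 + 730.4 + 1858.6 = 1292.4
Services: 917.8 - 601.3 - 1087.9 + 162.0 + 400.2 = -209.2
Primary income: 193.9 - 281.4 = -87.5
Secondary income: 304.0
Current account = 1292.4 + (-209.2) + (-87.5) + 304.0 = 1299.7
(Excluded from the current account — capital account: capital transfers received from emigrants 172.8, debt forgiveness received from foreign official creditors 85.9; financial account: acquisition of a foreign subsidiary by a resident firm (outward FDI) 932.1, purchases of foreign government bonds by domestic residents 1704.6, sale of domestic government bonds to non-residents 1574.7, borrowing by resident firms from foreign banks 701.2.)

1299.7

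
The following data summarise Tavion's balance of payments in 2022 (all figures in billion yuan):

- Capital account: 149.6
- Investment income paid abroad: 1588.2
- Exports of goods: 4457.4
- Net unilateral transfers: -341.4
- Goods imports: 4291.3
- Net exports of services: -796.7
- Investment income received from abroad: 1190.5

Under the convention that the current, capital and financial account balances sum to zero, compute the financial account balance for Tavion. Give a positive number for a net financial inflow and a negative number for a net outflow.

1220.1

Goods balance = 4457.4 - 4291.3 = 166.1
Services balance = -796.7
Trade balance (goods + services) = 166.1 + (-796.7) = -630.6
Net primary income = 1190.5 - 1588.2 = -397.7
Net secondary income = -341.4
Current account = -630.6 + (-397.7) + (-341.4) = -1369.7
Financial account = -(-1369.7 + 149.6) = 1220.1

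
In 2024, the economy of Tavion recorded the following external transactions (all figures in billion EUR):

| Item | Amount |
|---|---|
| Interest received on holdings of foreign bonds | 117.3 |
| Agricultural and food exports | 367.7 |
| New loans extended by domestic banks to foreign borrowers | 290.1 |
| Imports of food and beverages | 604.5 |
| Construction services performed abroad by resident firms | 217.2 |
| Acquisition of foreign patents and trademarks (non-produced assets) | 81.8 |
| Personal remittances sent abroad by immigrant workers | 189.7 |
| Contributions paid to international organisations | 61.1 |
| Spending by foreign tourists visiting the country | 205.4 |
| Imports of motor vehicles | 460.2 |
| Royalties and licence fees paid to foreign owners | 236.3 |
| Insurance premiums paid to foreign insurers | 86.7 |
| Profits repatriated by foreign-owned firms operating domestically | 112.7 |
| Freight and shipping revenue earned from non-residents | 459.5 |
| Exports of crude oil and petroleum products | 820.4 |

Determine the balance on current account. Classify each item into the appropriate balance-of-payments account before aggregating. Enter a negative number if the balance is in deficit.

436.3

Goods: 820.4 - 604.5 - 460.2 + 367.7 = 123.4
Services: 217.2 + 459.5 - 86.7 - 236.3 + 205.4 = 559.1
Primary income: -112.7 + 117.3 = 4.6
Secondary income: -189.7 - 61.1 = -250.8
Current account = 123.4 + 559.1 + 4.6 + (-250.8) = 436.3
(Excluded from the current account — financial account: new loans extended by domestic banks to foreign borrowers 290.1; capital account: acquisition of foreign patents and trademarks (non-produced assets) 81.8.)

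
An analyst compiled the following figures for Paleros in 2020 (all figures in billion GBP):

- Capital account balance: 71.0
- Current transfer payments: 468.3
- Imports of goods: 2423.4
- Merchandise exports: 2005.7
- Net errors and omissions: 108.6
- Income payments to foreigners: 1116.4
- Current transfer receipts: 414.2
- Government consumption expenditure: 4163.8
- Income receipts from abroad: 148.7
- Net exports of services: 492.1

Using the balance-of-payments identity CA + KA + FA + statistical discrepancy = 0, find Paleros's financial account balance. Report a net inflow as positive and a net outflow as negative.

Goods balance = 2005.7 - 2423.4 = -417.7
Services balance = 492.1
Trade balance (goods + services) = -417.7 + 492.1 = 74.4
Net primary income = 148.7 - 1116.4 = -967.7
Net secondary income = 414.2 - 468.3 = -54.1
Current account = 74.4 + (-967.7) + (-54.1) = -947.4
Financial account = -(-947.4 + 71.0 + 108.6) = 767.8

767.8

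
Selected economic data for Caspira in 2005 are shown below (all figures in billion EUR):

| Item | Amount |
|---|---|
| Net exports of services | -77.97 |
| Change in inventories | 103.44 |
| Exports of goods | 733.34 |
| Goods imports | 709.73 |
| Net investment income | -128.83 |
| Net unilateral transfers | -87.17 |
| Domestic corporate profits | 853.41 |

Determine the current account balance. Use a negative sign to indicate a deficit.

-270.36

Goods balance = 733.34 - 709.73 = 23.61
Services balance = -77.97
Trade balance (goods + services) = 23.61 + (-77.97) = -54.36
Net primary income = -128.83
Net secondary income = -87.17
Current account = -54.36 + (-128.83) + (-87.17) = -270.36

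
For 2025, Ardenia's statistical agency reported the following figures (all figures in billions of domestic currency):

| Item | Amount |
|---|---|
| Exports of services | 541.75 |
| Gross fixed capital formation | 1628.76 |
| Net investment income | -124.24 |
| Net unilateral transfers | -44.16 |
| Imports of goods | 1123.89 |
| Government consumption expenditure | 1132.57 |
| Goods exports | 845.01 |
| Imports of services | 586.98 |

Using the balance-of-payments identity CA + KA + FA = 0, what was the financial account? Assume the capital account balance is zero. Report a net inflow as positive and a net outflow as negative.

Goods balance = 845.01 - 1123.89 = -278.88
Services balance = 541.75 - 586.98 = -45.23
Trade balance (goods + services) = -278.88 + (-45.23) = -324.11
Net primary income = -124.24
Net secondary income = -44.16
Current account = -324.11 + (-124.24) + (-44.16) = -492.51
Financial account = -(-492.51) = 492.51

492.51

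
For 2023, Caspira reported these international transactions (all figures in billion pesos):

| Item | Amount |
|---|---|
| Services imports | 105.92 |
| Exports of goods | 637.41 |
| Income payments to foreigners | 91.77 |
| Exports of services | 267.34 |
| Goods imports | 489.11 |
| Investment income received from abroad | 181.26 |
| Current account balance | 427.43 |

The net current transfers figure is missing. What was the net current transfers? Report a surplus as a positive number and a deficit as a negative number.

28.22

Current account = goods balance + services balance + net primary income + net secondary income
Sum of the known components = 399.21
Net current transfers = CA - (known components) = 427.43 - 399.21 = 28.22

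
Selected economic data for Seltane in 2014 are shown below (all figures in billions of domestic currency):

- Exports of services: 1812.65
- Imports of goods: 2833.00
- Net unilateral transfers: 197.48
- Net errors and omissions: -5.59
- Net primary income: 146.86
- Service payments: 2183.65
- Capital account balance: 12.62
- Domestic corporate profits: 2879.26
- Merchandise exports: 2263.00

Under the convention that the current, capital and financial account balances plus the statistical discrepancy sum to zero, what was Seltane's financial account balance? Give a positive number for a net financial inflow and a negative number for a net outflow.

Goods balance = 2263.00 - 2833.00 = -570.00
Services balance = 1812.65 - 2183.65 = -371.00
Trade balance (goods + services) = -570.00 + (-371.00) = -941.00
Net primary income = 146.86
Net secondary income = 197.48
Current account = -941.00 + 146.86 + 197.48 = -596.66
Financial account = -(-596.66 + 12.62 + (-5.59)) = 589.63

589.63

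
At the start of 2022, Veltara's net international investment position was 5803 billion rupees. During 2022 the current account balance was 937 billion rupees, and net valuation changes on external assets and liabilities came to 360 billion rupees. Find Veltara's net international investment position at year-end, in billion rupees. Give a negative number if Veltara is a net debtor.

7100

Change in NIIP = current account + net valuation change = 937 + 360 = 1297
End-of-year NIIP = 5803 + 1297 = 7100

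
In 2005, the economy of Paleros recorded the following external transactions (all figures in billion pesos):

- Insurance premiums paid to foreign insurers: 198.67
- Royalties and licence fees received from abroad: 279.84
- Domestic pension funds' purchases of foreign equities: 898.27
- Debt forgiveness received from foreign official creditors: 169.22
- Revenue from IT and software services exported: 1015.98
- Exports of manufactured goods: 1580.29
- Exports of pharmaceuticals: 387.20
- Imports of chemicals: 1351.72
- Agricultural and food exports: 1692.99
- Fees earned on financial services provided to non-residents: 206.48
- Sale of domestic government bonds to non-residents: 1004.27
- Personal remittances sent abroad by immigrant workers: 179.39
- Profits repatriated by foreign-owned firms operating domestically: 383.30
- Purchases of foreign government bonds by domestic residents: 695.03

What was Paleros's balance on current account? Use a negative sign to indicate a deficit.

3049.70

Goods: -1351.72 + 1692.99 + 387.20 + 1580.29 = 2308.76
Services: 1015.98 - 198.67 + 279.84 + 206.48 = 1303.63
Primary income: -383.30
Secondary income: -179.39
Current account = 2308.76 + 1303.63 + (-383.30) + (-179.39) = 3049.70
(Excluded from the current account — financial account: domestic pension funds' purchases of foreign equities 898.27, sale of domestic government bonds to non-residents 1004.27, purchases of foreign government bonds by domestic residents 695.03; capital account: debt forgiveness received from foreign official creditors 169.22.)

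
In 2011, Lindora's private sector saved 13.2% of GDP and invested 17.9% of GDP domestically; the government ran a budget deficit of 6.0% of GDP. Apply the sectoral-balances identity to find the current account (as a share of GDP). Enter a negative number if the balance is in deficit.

-10.7

By the sectoral-balances identity, CA = (S_private - I) + (T - G).
Private balance = 13.2 - 17.9 = -4.7
Government balance (T - G) = -6.0
CA = -4.7 + (-6.0) = -10.7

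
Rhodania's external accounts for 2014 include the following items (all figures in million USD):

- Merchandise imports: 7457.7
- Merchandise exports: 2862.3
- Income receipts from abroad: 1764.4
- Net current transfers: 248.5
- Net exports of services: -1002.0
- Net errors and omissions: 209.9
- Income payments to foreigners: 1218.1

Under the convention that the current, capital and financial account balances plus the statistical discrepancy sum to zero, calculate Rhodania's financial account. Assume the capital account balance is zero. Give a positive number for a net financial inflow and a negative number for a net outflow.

Goods balance = 2862.3 - 7457.7 = -4595.4
Services balance = -1002.0
Trade balance (goods + services) = -4595.4 + (-1002.0) = -5597.4
Net primary income = 1764.4 - 1218.1 = 546.3
Net secondary income = 248.5
Current account = -5597.4 + 546.3 + 248.5 = -4802.6
Financial account = -(-4802.6 + 209.9) = 4592.7

4592.7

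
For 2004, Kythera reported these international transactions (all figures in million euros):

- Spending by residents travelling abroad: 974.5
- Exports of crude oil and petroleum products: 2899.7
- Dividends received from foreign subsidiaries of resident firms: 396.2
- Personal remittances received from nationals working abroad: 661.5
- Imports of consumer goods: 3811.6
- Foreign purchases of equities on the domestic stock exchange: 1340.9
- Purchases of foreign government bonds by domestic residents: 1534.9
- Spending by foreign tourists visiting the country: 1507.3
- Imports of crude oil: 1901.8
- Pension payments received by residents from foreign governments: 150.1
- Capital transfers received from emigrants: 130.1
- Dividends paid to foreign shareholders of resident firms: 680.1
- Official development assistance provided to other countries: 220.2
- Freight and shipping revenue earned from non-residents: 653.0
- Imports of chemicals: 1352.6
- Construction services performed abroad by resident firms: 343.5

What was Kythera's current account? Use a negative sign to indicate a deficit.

Goods: -3811.6 + 2899.7 - 1352.6 - 1901.8 = -4166.3
Services: -974.5 + 343.5 + 653.0 + 1507.3 = 1529.3
Primary income: 396.2 - 680.1 = -283.9
Secondary income: -220.2 + 150.1 + 661.5 = 591.4
Current account = (-4166.3) + 1529.3 + (-283.9) + 591.4 = -2329.5
(Excluded from the current account — financial account: foreign purchases of equities on the domestic stock exchange 1340.9, purchases of foreign government bonds by domestic residents 1534.9; capital account: capital transfers received from emigrants 130.1.)

-2329.5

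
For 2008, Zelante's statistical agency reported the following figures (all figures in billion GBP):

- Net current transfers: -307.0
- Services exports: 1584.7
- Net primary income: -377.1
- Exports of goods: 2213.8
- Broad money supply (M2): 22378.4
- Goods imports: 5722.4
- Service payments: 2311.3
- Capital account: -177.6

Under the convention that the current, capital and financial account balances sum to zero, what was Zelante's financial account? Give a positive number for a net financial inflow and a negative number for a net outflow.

5096.9

Goods balance = 2213.8 - 5722.4 = -3508.6
Services balance = 1584.7 - 2311.3 = -726.6
Trade balance (goods + services) = -3508.6 + (-726.6) = -4235.2
Net primary income = -377.1
Net secondary income = -307.0
Current account = -4235.2 + (-377.1) + (-307.0) = -4919.3
Financial account = -(-4919.3 + (-177.6)) = 5096.9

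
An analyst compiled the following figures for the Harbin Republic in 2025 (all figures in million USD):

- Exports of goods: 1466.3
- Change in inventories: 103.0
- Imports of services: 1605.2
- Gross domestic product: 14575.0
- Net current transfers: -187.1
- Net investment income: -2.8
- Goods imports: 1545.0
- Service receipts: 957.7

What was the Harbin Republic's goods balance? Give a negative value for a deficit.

-78.7

Goods balance = 1466.3 - 1545.0 = -78.7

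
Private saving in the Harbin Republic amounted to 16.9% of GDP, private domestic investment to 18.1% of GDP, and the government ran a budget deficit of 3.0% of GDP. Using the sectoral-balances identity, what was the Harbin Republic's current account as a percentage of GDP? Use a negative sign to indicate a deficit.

By the sectoral-balances identity, CA = (S_private - I) + (T - G).
Private balance = 16.9 - 18.1 = -1.2
Government balance (T - G) = -3.0
CA = -1.2 + (-3.0) = -4.2

-4.2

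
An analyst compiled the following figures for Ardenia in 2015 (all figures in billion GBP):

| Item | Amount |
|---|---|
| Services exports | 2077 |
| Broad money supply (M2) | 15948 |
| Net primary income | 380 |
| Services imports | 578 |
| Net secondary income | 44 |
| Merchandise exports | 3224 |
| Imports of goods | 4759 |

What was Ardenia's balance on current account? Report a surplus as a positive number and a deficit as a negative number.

388

Goods balance = 3224 - 4759 = -1535
Services balance = 2077 - 578 = 1499
Trade balance (goods + services) = -1535 + 1499 = -36
Net primary income = 380
Net secondary income = 44
Current account = -36 + 380 + 44 = 388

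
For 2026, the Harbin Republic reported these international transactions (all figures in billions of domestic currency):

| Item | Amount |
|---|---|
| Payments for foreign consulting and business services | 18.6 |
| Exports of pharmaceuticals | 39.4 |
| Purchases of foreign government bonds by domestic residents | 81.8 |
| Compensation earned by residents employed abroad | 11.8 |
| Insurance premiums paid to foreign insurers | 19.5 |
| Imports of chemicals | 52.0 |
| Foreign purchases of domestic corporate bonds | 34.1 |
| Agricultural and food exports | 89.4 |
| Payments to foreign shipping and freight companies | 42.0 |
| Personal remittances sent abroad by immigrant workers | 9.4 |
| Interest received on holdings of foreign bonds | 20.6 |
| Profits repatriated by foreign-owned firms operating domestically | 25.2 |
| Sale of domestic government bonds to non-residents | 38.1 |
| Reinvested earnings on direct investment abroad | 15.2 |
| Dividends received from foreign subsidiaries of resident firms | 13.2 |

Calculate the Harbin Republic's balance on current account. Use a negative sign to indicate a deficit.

22.9

Goods: 89.4 + 39.4 - 52.0 = 76.8
Services: -42.0 - 18.6 - 19.5 = -80.1
Primary income: -25.2 + 13.2 + 15.2 + 20.6 + 11.8 = 35.6
Secondary income: -9.4
Current account = 76.8 + (-80.1) + 35.6 + (-9.4) = 22.9
(Excluded from the current account — financial account: purchases of foreign government bonds by domestic residents 81.8, foreign purchases of domestic corporate bonds 34.1, sale of domestic government bonds to non-residents 38.1.)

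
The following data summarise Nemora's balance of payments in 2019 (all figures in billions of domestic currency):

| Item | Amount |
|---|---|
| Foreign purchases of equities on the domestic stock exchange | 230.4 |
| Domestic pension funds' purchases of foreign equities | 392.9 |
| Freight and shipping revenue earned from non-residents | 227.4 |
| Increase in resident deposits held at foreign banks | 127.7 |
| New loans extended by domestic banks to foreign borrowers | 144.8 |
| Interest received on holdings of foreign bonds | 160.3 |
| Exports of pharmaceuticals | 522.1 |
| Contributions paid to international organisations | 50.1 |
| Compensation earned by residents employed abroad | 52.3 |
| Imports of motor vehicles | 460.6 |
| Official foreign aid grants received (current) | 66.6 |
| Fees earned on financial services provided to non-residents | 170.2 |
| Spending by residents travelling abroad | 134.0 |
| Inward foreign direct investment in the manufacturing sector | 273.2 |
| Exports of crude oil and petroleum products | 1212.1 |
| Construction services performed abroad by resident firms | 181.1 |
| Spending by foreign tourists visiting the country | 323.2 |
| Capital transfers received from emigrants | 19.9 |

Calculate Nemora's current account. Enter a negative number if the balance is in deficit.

2270.6

Goods: 522.1 - 460.6 + 1212.1 = 1273.6
Services: 181.1 + 227.4 + 323.2 - 134.0 + 170.2 = 767.9
Primary income: 160.3 + 52.3 = 212.6
Secondary income: 66.6 - 50.1 = 16.5
Current account = 1273.6 + 767.9 + 212.6 + 16.5 = 2270.6
(Excluded from the current account — financial account: foreign purchases of equities on the domestic stock exchange 230.4, domestic pension funds' purchases of foreign equities 392.9, increase in resident deposits held at foreign banks 127.7, new loans extended by domestic banks to foreign borrowers 144.8, inward foreign direct investment in the manufacturing sector 273.2; capital account: capital transfers received from emigrants 19.9.)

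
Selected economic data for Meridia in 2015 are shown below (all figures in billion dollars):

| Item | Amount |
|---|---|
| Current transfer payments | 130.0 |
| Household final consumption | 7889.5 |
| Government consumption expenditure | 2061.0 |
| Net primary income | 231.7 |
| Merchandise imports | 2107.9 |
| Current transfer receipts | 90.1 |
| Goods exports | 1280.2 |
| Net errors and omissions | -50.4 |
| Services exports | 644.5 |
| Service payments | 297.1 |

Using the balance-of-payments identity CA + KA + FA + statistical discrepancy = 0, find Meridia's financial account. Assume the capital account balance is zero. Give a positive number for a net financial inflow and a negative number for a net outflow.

Goods balance = 1280.2 - 2107.9 = -827.7
Services balance = 644.5 - 297.1 = 347.4
Trade balance (goods + services) = -827.7 + 347.4 = -480.3
Net primary income = 231.7
Net secondary income = 90.1 - 130.0 = -39.9
Current account = -480.3 + 231.7 + (-39.9) = -288.5
Financial account = -(-288.5 + (-50.4)) = 338.9

338.9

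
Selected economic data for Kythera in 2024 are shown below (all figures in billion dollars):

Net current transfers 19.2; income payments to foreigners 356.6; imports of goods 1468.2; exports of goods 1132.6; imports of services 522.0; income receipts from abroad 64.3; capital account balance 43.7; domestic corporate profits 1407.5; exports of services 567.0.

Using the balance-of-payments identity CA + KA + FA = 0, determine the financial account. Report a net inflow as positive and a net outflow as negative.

Goods balance = 1132.6 - 1468.2 = -335.6
Services balance = 567.0 - 522.0 = 45.0
Trade balance (goods + services) = -335.6 + 45.0 = -290.6
Net primary income = 64.3 - 356.6 = -292.3
Net secondary income = 19.2
Current account = -290.6 + (-292.3) + 19.2 = -563.7
Financial account = -(-563.7 + 43.7) = 520.0

520.0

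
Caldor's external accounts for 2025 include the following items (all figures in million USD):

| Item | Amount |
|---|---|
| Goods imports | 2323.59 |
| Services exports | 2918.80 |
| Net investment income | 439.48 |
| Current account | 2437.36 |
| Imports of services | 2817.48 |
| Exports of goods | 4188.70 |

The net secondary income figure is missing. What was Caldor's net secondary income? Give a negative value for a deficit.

31.45

Current account = goods balance + services balance + net primary income + net secondary income
Sum of the known components = 2405.91
Net secondary income = CA - (known components) = 2437.36 - 2405.91 = 31.45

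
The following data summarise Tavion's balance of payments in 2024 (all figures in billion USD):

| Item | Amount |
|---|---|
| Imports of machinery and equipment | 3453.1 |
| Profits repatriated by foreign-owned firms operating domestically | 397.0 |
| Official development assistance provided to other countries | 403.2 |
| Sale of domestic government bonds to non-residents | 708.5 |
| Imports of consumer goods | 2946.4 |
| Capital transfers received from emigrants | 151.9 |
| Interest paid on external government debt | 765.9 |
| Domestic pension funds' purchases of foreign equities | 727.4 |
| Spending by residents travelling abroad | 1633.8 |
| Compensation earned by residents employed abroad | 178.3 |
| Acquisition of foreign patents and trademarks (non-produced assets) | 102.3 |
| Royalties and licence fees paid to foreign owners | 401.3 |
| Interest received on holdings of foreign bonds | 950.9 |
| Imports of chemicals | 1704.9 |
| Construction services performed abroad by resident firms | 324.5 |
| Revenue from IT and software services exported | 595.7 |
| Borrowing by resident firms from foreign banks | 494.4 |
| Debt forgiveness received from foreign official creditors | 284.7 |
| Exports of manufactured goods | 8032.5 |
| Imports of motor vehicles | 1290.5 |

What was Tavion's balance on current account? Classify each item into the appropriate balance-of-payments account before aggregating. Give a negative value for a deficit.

-2914.2

Goods: -3453.1 + 8032.5 - 2946.4 - 1704.9 - 1290.5 = -1362.4
Services: -401.3 - 1633.8 + 595.7 + 324.5 = -1114.9
Primary income: 950.9 - 765.9 - 397.0 + 178.3 = -33.7
Secondary income: -403.2
Current account = (-1362.4) + (-1114.9) + (-33.7) + (-403.2) = -2914.2
(Excluded from the current account — financial account: sale of domestic government bonds to non-residents 708.5, domestic pension funds' purchases of foreign equities 727.4, borrowing by resident firms from foreign banks 494.4; capital account: capital transfers received from emigrants 151.9, acquisition of foreign patents and trademarks (non-produced assets) 102.3, debt forgiveness received from foreign official creditors 284.7.)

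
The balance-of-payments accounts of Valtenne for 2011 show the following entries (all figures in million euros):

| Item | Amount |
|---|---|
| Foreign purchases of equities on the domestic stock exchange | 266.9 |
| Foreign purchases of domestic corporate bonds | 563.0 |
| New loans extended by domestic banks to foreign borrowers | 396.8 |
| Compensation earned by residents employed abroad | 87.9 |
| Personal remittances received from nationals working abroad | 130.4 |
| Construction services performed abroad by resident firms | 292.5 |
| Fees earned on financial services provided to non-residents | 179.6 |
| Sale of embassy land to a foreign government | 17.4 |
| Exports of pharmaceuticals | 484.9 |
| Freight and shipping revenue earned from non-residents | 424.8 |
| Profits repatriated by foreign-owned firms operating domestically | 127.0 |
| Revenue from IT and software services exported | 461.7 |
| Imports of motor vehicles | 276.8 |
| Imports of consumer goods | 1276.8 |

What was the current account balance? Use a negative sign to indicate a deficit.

Goods: -276.8 + 484.9 - 1276.8 = -1068.7
Services: 179.6 + 424.8 + 292.5 + 461.7 = 1358.6
Primary income: 87.9 - 127.0 = -39.1
Secondary income: 130.4
Current account = (-1068.7) + 1358.6 + (-39.1) + 130.4 = 381.2
(Excluded from the current account — financial account: foreign purchases of equities on the domestic stock exchange 266.9, foreign purchases of domestic corporate bonds 563.0, new loans extended by domestic banks to foreign borrowers 396.8; capital account: sale of embassy land to a foreign government 17.4.)

381.2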